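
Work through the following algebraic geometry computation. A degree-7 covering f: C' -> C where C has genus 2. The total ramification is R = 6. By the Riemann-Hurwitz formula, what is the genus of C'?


Riemann-Hurwitz formula: 2g' - 2 = d(2g - 2) + R
Given: d = 7, g = 2, R = 6
2g' - 2 = 7*(2*2 - 2) + 6
2g' - 2 = 7*2 + 6
2g' - 2 = 14 + 6 = 20
2g' = 22
g' = 11

11


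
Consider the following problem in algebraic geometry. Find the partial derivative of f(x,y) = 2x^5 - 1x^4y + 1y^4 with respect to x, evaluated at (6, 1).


df/dx = 5*2*x^4 + 4*(-1)*x^3*y
At (6,1): 5*2*6^4 + 4*(-1)*6^3*1
= 12960 - 864
= 12096

12096


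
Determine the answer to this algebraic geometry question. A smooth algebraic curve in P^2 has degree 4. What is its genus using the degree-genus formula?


Using the genus formula for smooth plane curves:
g = (d-1)(d-2)/2
g = (4-1)(4-2)/2
g = 3*2/2
g = 6/2 = 3

3


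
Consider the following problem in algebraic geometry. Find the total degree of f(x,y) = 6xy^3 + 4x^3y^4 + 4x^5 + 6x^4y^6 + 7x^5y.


Examine each term for its total degree (sum of exponents).
  Term '6xy^3' has total degree 1+3 = 4.
  Term '4x^3y^4' has total degree 3+4 = 7.
  Term '4x^5' has total degree 5+0 = 5.
  Term '6x^4y^6' has total degree 4+6 = 10.
  Term '7x^5y' has total degree 5+1 = 6.
The maximum total degree among all terms is 10.

10


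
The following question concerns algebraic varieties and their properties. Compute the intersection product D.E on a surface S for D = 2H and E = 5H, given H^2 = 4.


Using bilinearity of the intersection pairing on a surface S:
(aH).(bH) = ab * (H.H)
We have H^2 = 4.
D.E = (2H).(5H) = 2*5*4
= 10*4
= 40

40


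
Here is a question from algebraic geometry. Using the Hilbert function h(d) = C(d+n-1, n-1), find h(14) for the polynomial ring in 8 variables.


The Hilbert function for the polynomial ring in 8 variables is:
h(d) = C(d+n-1, n-1)
h(14) = C(14+8-1, 8-1) = C(21, 7)
= 21! / (7! * 14!)
= 116280

116280


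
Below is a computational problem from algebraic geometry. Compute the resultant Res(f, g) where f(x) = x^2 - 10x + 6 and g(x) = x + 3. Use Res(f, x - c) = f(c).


For Res(f, x - c), we evaluate f at x = c.
f(-3) = (-3)^2 - 10*(-3) + 6
= 9 + 30 + 6
= 39 + 6 = 45
Res(f, g) = 45

45


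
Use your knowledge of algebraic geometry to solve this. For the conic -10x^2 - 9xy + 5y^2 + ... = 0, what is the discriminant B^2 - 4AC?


The discriminant of a conic Ax^2 + Bxy + Cy^2 + ... = 0 is B^2 - 4AC.
B^2 = (-9)^2 = 81
4AC = 4*(-10)*5 = -200
Discriminant = 81 + 200 = 281

281


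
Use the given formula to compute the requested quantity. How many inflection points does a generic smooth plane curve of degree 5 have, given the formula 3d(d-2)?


For a general smooth plane curve C of degree d, the inflection points are
the intersection of C with its Hessian curve, which has degree 3(d-2).
By Bezout, the total intersection number is d * 3(d-2) = 5 * 9 = 45.
For a general curve every flex is ordinary, so each contributes
multiplicity 1 to C·Hess(C), and the number of distinct inflection
points is 3d(d-2).
Inflection points = 3*5*(5-2) = 3*5*3 = 45

45


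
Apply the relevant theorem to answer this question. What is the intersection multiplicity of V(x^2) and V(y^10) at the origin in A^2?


The intersection multiplicity of V(x^a) and V(y^b) at the origin is:
I(O; V(x^2), V(y^10)) = dim_k(k[x,y]/(x^2, y^10))
A basis for k[x,y]/(x^2, y^10) is the set of monomials x^i * y^j
where 0 <= i < 2 and 0 <= j < 10.
The number of such monomials is 2 * 10 = 20

20


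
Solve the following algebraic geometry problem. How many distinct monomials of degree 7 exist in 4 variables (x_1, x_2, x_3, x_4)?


The number of degree-7 monomials in 4 variables is C(d+n-1, n-1).
= C(7+4-1, 4-1) = C(10, 3)
= 120

120


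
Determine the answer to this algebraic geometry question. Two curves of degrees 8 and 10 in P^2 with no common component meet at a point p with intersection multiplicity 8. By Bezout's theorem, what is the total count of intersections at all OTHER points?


By Bezout's theorem, the total intersection number is d1 * d2.
Total = 8 * 10 = 80
Intersection multiplicity at p = 8
Remaining intersections = 80 - 8 = 72

72


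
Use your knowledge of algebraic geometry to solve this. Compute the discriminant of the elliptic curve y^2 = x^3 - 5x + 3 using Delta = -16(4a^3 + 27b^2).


Compute each component:
4a^3 = 4*(-5)^3 = 4*(-125) = -500
27b^2 = 27*3^2 = 27*9 = 243
4a^3 + 27b^2 = -500 + 243 = -257
Delta = -16*(-257) = 4112

4112


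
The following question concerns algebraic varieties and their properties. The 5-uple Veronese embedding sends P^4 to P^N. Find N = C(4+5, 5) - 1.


The Veronese embedding v_d: P^n -> P^N maps each point to all
degree-d monomials in n+1 homogeneous coordinates.
N = C(n+d, d) - 1
N = C(4+5, 5) - 1
N = C(9, 5) - 1
C(9, 5) = 126
N = 126 - 1 = 125

125


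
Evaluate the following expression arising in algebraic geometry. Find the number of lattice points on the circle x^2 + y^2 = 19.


Systematically check integer values of x where x^2 <= 19.
For each valid x, check if 19 - x^2 is a perfect square.
Total integer solutions found: 0

0


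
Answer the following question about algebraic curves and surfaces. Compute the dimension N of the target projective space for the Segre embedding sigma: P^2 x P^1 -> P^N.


The Segre embedding maps P^m x P^n into P^N via
all products of coordinates from each factor.
N = (m+1)(n+1) - 1
N = (2+1)(1+1) - 1
N = 3*2 - 1
N = 6 - 1 = 5

5


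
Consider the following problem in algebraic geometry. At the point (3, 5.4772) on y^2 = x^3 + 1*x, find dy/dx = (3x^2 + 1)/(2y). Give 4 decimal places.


Using implicit differentiation of y^2 = x^3 + 1*x:
2y * dy/dx = 3x^2 + 1
dy/dx = (3x^2 + 1)/(2y)
Numerator: 3*3^2 + 1 = 28
Denominator: 2*5.4772 = 10.9544
dy/dx = 28/10.9544 = 2.5561

2.5561


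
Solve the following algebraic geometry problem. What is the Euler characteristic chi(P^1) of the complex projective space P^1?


The complex projective space P^1 has one cell in each even real dimension 0, 2, ..., 2.
The cohomology groups are H^{2k}(P^1) = Z for k = 0,...,1, and 0 otherwise.
Euler characteristic = sum of Betti numbers = 1 per even-dimensional cohomology group.
chi(P^1) = 1 + 1 = 2

2


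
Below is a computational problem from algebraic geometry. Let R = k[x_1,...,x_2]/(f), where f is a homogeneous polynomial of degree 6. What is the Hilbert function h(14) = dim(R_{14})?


For R = k[x_1,...,x_n]/(f) with f homogeneous of degree e:
The Hilbert series is (1 - t^e)/(1 - t)^n.
So h(d) = C(d+n-1, n-1) - C(d-e+n-1, n-1) for d >= e.
With n=2, e=6, d=14:
C(14+2-1, 2-1) = C(15, 1) = 15
C(14-6+2-1, 2-1) = C(9, 1) = 9
h(14) = 15 - 9 = 6

6


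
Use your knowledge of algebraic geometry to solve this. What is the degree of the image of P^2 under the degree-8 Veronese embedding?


The Veronese variety v_8(P^2) has degree d^r.
d^r = 8^2 = 64

64


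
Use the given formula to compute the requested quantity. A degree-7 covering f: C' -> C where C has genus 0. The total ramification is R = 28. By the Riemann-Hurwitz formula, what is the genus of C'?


Riemann-Hurwitz formula: 2g' - 2 = d(2g - 2) + R
Given: d = 7, g = 0, R = 28
2g' - 2 = 7*(2*0 - 2) + 28
2g' - 2 = 7*(-2) + 28
2g' - 2 = -14 + 28 = 14
2g' = 16
g' = 8

8


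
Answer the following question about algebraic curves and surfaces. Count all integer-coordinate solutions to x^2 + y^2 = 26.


Systematically check integer values of x where x^2 <= 26.
For each valid x, check if 26 - x^2 is a perfect square.
x=1: 26 - 1 = 25, sqrt = 5 (valid)
x=5: 26 - 25 = 1, sqrt = 1 (valid)
Total integer solutions found: 8

8


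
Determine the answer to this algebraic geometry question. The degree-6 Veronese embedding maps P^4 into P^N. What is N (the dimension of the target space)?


The Veronese embedding v_d: P^n -> P^N maps each point to all
degree-d monomials in n+1 homogeneous coordinates.
N = C(n+d, d) - 1
N = C(4+6, 6) - 1
N = C(10, 6) - 1
C(10, 6) = 210
N = 210 - 1 = 209

209


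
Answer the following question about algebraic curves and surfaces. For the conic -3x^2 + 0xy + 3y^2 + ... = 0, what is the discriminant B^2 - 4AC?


The discriminant of a conic Ax^2 + Bxy + Cy^2 + ... = 0 is B^2 - 4AC.
B^2 = 0^2 = 0
4AC = 4*(-3)*3 = -36
Discriminant = 0 + 36 = 36

36


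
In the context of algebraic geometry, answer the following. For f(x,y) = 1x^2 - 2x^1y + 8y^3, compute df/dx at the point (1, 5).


df/dx = 2*1*x^1 + 1*(-2)*x^0*y
At (1,5): 2*1*1^1 + 1*(-2)*1^0*5
= 2 - 10
= -8

-8


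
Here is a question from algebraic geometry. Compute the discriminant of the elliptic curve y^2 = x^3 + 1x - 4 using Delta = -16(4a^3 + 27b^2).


Compute each component:
4a^3 = 4*1^3 = 4*1 = 4
27b^2 = 27*(-4)^2 = 27*16 = 432
4a^3 + 27b^2 = 4 + 432 = 436
Delta = -16*436 = -6976

-6976


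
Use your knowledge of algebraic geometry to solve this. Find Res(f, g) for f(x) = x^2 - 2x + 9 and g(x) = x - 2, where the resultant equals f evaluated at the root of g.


For Res(f, x - c), we evaluate f at x = c.
f(2) = 2^2 - 2*2 + 9
= 4 - 4 + 9
= 0 + 9 = 9
Res(f, g) = 9

9


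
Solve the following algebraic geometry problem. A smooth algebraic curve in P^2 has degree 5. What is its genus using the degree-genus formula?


Using the genus formula for smooth plane curves:
g = (d-1)(d-2)/2
g = (5-1)(5-2)/2
g = 4*3/2
g = 12/2 = 6

6


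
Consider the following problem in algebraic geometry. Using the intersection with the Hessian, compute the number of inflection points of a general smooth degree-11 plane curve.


For a general smooth plane curve C of degree d, the inflection points are
the intersection of C with its Hessian curve, which has degree 3(d-2).
By Bezout, the total intersection number is d * 3(d-2) = 11 * 27 = 297.
For a general curve every flex is ordinary, so each contributes
multiplicity 1 to C·Hess(C), and the number of distinct inflection
points is 3d(d-2).
Inflection points = 3*11*(11-2) = 3*11*9 = 297

297


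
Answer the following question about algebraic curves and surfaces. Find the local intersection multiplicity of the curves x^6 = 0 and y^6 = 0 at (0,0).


The intersection multiplicity of V(x^a) and V(y^b) at the origin is:
I(O; V(x^6), V(y^6)) = dim_k(k[x,y]/(x^6, y^6))
A basis for k[x,y]/(x^6, y^6) is the set of monomials x^i * y^j
where 0 <= i < 6 and 0 <= j < 6.
The number of such monomials is 6 * 6 = 36

36


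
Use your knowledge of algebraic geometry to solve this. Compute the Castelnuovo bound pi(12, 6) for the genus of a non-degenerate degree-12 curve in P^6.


Castelnuovo's bound: write d - 1 = m(r-1) + epsilon with 0 <= epsilon < r-1.
d - 1 = 12 - 1 = 11
r - 1 = 6 - 1 = 5
11 = 2*5 + 1, so m = 2, epsilon = 1
pi(d, r) = m(m-1)(r-1)/2 + m*epsilon
= 2*1*5/2 + 2*1
= 10/2 + 2
= 5 + 2 = 7

7


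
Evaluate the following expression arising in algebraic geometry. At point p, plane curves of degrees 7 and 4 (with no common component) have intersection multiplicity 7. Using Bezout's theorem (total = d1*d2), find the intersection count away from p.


By Bezout's theorem, the total intersection number is d1 * d2.
Total = 7 * 4 = 28
Intersection multiplicity at p = 7
Remaining intersections = 28 - 7 = 21

21


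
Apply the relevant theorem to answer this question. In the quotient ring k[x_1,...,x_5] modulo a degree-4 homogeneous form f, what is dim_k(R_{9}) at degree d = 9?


For R = k[x_1,...,x_n]/(f) with f homogeneous of degree e:
The Hilbert series is (1 - t^e)/(1 - t)^n.
So h(d) = C(d+n-1, n-1) - C(d-e+n-1, n-1) for d >= e.
With n=5, e=4, d=9:
C(9+5-1, 5-1) = C(13, 4) = 715
C(9-4+5-1, 5-1) = C(9, 4) = 126
h(9) = 715 - 126 = 589

589


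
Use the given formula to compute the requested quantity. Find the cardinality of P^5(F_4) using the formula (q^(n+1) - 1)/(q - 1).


P^5(F_4) has (q^(n+1) - 1)/(q - 1) points.
= 4^5 + 4^4 + 4^3 + 4^2 + 4^1 + 4^0
= 1024 + 256 + 64 + 16 + 4 + 1
= 1365

1365


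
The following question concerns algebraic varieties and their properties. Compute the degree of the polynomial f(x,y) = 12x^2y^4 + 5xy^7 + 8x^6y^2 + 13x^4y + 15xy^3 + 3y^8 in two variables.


Examine each term for its total degree (sum of exponents).
  Term '12x^2y^4' has total degree 2+4 = 6.
  Term '5xy^7' has total degree 1+7 = 8.
  Term '8x^6y^2' has total degree 6+2 = 8.
  Term '13x^4y' has total degree 4+1 = 5.
  Term '15xy^3' has total degree 1+3 = 4.
  Term '3y^8' has total degree 0+8 = 8.
The maximum total degree among all terms is 8.

8


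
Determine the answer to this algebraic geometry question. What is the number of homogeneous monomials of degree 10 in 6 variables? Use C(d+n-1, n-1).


The number of degree-10 monomials in 6 variables is C(d+n-1, n-1).
= C(10+6-1, 6-1) = C(15, 5)
= 3003

3003


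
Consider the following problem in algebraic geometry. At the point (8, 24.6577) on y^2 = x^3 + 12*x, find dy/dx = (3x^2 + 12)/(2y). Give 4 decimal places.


Using implicit differentiation of y^2 = x^3 + 12*x:
2y * dy/dx = 3x^2 + 12
dy/dx = (3x^2 + 12)/(2y)
Numerator: 3*8^2 + 12 = 204
Denominator: 2*24.6577 = 49.3154
dy/dx = 204/49.3154 = 4.1366

4.1366


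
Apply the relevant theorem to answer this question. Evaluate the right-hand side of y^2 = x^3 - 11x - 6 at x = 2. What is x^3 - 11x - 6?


Compute x^3 - 11x - 6 at x = 2:
x^3 = 2^3 = 8
(-11)*x = (-11)*2 = -22
Sum: 8 - 22 - 6 = -20

-20


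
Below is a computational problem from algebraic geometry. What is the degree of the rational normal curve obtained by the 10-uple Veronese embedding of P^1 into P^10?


The rational normal curve in P^10 is the image of P^1 under the 10-uple Veronese.
A general hyperplane in P^10 pulls back to a degree-10 form on P^1, which has 10 zeros,
so the curve meets a general hyperplane in 10 points. Degree = 10.

10


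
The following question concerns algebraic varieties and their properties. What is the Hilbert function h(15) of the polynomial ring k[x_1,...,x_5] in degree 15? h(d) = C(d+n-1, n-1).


The Hilbert function for the polynomial ring in 5 variables is:
h(d) = C(d+n-1, n-1)
h(15) = C(15+5-1, 5-1) = C(19, 4)
= 19! / (4! * 15!)
= 3876

3876


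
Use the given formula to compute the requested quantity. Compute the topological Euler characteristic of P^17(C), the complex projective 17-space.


The complex projective space P^17 has one cell in each even real dimension 0, 2, ..., 34.
The cohomology groups are H^{2k}(P^17) = Z for k = 0,...,17, and 0 otherwise.
Euler characteristic = sum of Betti numbers = 1 per even-dimensional cohomology group.
chi(P^17) = 17 + 1 = 18

18


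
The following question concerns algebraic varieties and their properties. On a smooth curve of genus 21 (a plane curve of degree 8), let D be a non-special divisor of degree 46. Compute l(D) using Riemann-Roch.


First, compute the genus of a smooth plane curve of degree 8:
g = (d-1)(d-2)/2 = (8-1)(8-2)/2 = 21
For a non-special divisor D (i.e., h^1(D) = 0), Riemann-Roch gives:
l(D) = deg(D) - g + 1
Since deg(D) = 46 >= 2g - 1 = 41, D is non-special.
l(D) = 46 - 21 + 1 = 26

26


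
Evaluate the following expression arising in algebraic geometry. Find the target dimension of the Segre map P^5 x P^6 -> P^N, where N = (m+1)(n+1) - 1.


The Segre embedding maps P^m x P^n into P^N via
all products of coordinates from each factor.
N = (m+1)(n+1) - 1
N = (5+1)(6+1) - 1
N = 6*7 - 1
N = 42 - 1 = 41

41


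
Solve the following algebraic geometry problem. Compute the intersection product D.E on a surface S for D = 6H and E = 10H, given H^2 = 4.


Using bilinearity of the intersection pairing on a surface S:
(aH).(bH) = ab * (H.H)
We have H^2 = 4.
D.E = (6H).(10H) = 6*10*4
= 60*4
= 240

240


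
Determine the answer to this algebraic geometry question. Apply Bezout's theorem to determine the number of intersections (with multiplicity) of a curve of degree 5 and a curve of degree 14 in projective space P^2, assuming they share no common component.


Bezout's theorem states the intersection count equals the product of degrees.
Intersection count = 5 * 14 = 70

70


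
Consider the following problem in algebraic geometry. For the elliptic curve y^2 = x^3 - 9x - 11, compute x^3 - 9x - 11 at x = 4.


Compute x^3 - 9x - 11 at x = 4:
x^3 = 4^3 = 64
(-9)*x = (-9)*4 = -36
Sum: 64 - 36 - 11 = 17

17


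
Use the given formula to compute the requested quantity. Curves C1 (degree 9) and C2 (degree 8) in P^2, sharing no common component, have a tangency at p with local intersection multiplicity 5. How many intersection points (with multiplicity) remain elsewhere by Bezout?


By Bezout's theorem, the total intersection number is d1 * d2.
Total = 9 * 8 = 72
Intersection multiplicity at p = 5
Remaining intersections = 72 - 5 = 67

67


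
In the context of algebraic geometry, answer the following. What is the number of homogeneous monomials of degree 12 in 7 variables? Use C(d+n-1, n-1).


The number of degree-12 monomials in 7 variables is C(d+n-1, n-1).
= C(12+7-1, 7-1) = C(18, 6)
= 18564

18564


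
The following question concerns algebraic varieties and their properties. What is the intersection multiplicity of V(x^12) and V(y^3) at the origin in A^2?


The intersection multiplicity of V(x^a) and V(y^b) at the origin is:
I(O; V(x^12), V(y^3)) = dim_k(k[x,y]/(x^12, y^3))
A basis for k[x,y]/(x^12, y^3) is the set of monomials x^i * y^j
where 0 <= i < 12 and 0 <= j < 3.
The number of such monomials is 12 * 3 = 36

36


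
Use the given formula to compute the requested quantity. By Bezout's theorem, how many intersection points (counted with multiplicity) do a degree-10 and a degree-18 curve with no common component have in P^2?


Bezout's theorem states the intersection count equals the product of degrees.
Intersection count = 10 * 18 = 180

180


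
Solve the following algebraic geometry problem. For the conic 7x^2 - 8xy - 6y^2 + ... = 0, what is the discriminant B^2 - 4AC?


The discriminant of a conic Ax^2 + Bxy + Cy^2 + ... = 0 is B^2 - 4AC.
B^2 = (-8)^2 = 64
4AC = 4*7*(-6) = -168
Discriminant = 64 + 168 = 232

232


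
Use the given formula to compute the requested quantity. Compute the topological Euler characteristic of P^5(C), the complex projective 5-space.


The complex projective space P^5 has one cell in each even real dimension 0, 2, ..., 10.
The cohomology groups are H^{2k}(P^5) = Z for k = 0,...,5, and 0 otherwise.
Euler characteristic = sum of Betti numbers = 1 per even-dimensional cohomology group.
chi(P^5) = 5 + 1 = 6

6


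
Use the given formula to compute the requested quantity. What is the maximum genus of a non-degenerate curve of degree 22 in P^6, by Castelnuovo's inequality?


Castelnuovo's bound: write d - 1 = m(r-1) + epsilon with 0 <= epsilon < r-1.
d - 1 = 22 - 1 = 21
r - 1 = 6 - 1 = 5
21 = 4*5 + 1, so m = 4, epsilon = 1
pi(d, r) = m(m-1)(r-1)/2 + m*epsilon
= 4*3*5/2 + 4*1
= 60/2 + 4
= 30 + 4 = 34

34


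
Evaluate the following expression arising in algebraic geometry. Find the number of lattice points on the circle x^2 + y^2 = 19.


Systematically check integer values of x where x^2 <= 19.
For each valid x, check if 19 - x^2 is a perfect square.
Total integer solutions found: 0

0


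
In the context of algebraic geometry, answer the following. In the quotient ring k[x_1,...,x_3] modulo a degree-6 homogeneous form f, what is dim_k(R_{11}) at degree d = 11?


For R = k[x_1,...,x_n]/(f) with f homogeneous of degree e:
The Hilbert series is (1 - t^e)/(1 - t)^n.
So h(d) = C(d+n-1, n-1) - C(d-e+n-1, n-1) for d >= e.
With n=3, e=6, d=11:
C(11+3-1, 3-1) = C(13, 2) = 78
C(11-6+3-1, 3-1) = C(7, 2) = 21
h(11) = 78 - 21 = 57

57


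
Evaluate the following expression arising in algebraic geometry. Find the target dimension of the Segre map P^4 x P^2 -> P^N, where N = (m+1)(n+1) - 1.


The Segre embedding maps P^m x P^n into P^N via
all products of coordinates from each factor.
N = (m+1)(n+1) - 1
N = (4+1)(2+1) - 1
N = 5*3 - 1
N = 15 - 1 = 14

14


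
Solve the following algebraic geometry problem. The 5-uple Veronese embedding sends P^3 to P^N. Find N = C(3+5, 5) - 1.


The Veronese embedding v_d: P^n -> P^N maps each point to all
degree-d monomials in n+1 homogeneous coordinates.
N = C(n+d, d) - 1
N = C(3+5, 5) - 1
N = C(8, 5) - 1
C(8, 5) = 56
N = 56 - 1 = 55

55


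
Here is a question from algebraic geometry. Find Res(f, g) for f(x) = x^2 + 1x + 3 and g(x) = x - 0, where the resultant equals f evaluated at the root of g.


For Res(f, x - c), we evaluate f at x = c.
f(0) = 0^2 + 1*0 + 3
= 0 + 0 + 3
= 0 + 3 = 3
Res(f, g) = 3

3


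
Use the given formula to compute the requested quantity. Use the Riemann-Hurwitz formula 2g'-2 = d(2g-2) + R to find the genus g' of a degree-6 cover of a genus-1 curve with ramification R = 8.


Riemann-Hurwitz formula: 2g' - 2 = d(2g - 2) + R
Given: d = 6, g = 1, R = 8
2g' - 2 = 6*(2*1 - 2) + 8
2g' - 2 = 6*0 + 8
2g' - 2 = 0 + 8 = 8
2g' = 10
g' = 5

5


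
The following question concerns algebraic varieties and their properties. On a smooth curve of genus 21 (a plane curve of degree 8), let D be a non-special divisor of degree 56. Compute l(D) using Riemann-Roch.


First, compute the genus of a smooth plane curve of degree 8:
g = (d-1)(d-2)/2 = (8-1)(8-2)/2 = 21
For a non-special divisor D (i.e., h^1(D) = 0), Riemann-Roch gives:
l(D) = deg(D) - g + 1
Since deg(D) = 56 >= 2g - 1 = 41, D is non-special.
l(D) = 56 - 21 + 1 = 36

36


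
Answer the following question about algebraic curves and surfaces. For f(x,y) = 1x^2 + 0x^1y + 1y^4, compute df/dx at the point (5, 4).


df/dx = 2*1*x^1 + 1*0*x^0*y
At (5,4): 2*1*5^1 + 1*0*5^0*4
= 10 + 0
= 10

10


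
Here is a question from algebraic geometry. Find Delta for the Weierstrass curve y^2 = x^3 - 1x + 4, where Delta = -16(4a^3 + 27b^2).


Compute each component:
4a^3 = 4*(-1)^3 = 4*(-1) = -4
27b^2 = 27*4^2 = 27*16 = 432
4a^3 + 27b^2 = -4 + 432 = 428
Delta = -16*428 = -6848

-6848


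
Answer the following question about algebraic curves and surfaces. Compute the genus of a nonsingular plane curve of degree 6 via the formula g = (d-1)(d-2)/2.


Using the genus formula for smooth plane curves:
g = (d-1)(d-2)/2
g = (6-1)(6-2)/2
g = 5*4/2
g = 20/2 = 10

10


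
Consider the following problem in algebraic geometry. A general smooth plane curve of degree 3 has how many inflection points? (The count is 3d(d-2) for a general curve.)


For a general smooth plane curve C of degree d, the inflection points are
the intersection of C with its Hessian curve, which has degree 3(d-2).
By Bezout, the total intersection number is d * 3(d-2) = 3 * 3 = 9.
For a general curve every flex is ordinary, so each contributes
multiplicity 1 to C·Hess(C), and the number of distinct inflection
points is 3d(d-2).
Inflection points = 3*3*(3-2) = 3*3*1 = 9

9


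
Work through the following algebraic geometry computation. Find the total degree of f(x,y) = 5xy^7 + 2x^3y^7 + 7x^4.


Examine each term for its total degree (sum of exponents).
  Term '5xy^7' has total degree 1+7 = 8.
  Term '2x^3y^7' has total degree 3+7 = 10.
  Term '7x^4' has total degree 4+0 = 4.
The maximum total degree among all terms is 10.

10


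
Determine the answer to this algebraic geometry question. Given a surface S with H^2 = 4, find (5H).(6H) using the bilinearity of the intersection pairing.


Using bilinearity of the intersection pairing on a surface S:
(aH).(bH) = ab * (H.H)
We have H^2 = 4.
D.E = (5H).(6H) = 5*6*4
= 30*4
= 120

120


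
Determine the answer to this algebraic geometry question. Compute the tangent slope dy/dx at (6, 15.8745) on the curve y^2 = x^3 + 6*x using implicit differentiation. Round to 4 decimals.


Using implicit differentiation of y^2 = x^3 + 6*x:
2y * dy/dx = 3x^2 + 6
dy/dx = (3x^2 + 6)/(2y)
Numerator: 3*6^2 + 6 = 114
Denominator: 2*15.8745 = 31.749
dy/dx = 114/31.749 = 3.5907

3.5907


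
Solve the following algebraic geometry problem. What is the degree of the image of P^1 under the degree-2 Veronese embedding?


The Veronese variety v_2(P^1) has degree d^r.
d^r = 2^1 = 2

2


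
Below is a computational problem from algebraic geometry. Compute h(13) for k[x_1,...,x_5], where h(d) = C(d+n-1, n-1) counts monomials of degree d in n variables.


The Hilbert function for the polynomial ring in 5 variables is:
h(d) = C(d+n-1, n-1)
h(13) = C(13+5-1, 5-1) = C(17, 4)
= 17! / (4! * 13!)
= 2380

2380


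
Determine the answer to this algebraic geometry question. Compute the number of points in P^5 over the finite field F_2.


P^5(F_2) has (q^(n+1) - 1)/(q - 1) points.
= 2^5 + 2^4 + 2^3 + 2^2 + 2^1 + 2^0
= 32 + 16 + 8 + 4 + 2 + 1
= 63

63


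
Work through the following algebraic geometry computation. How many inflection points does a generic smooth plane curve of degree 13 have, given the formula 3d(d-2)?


For a general smooth plane curve C of degree d, the inflection points are
the intersection of C with its Hessian curve, which has degree 3(d-2).
By Bezout, the total intersection number is d * 3(d-2) = 13 * 33 = 429.
For a general curve every flex is ordinary, so each contributes
multiplicity 1 to C·Hess(C), and the number of distinct inflection
points is 3d(d-2).
Inflection points = 3*13*(13-2) = 3*13*11 = 429

429


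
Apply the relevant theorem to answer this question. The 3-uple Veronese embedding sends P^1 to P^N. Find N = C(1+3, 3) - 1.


The Veronese embedding v_d: P^n -> P^N maps each point to all
degree-d monomials in n+1 homogeneous coordinates.
N = C(n+d, d) - 1
N = C(1+3, 3) - 1
N = C(4, 3) - 1
C(4, 3) = 4
N = 4 - 1 = 3

3


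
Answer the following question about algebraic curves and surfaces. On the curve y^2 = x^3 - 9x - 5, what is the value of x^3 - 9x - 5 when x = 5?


Compute x^3 - 9x - 5 at x = 5:
x^3 = 5^3 = 125
(-9)*x = (-9)*5 = -45
Sum: 125 - 45 - 5 = 75

75


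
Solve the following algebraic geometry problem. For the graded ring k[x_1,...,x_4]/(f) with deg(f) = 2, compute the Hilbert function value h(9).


For R = k[x_1,...,x_n]/(f) with f homogeneous of degree e:
The Hilbert series is (1 - t^e)/(1 - t)^n.
So h(d) = C(d+n-1, n-1) - C(d-e+n-1, n-1) for d >= e.
With n=4, e=2, d=9:
C(9+4-1, 4-1) = C(12, 3) = 220
C(9-2+4-1, 4-1) = C(10, 3) = 120
h(9) = 220 - 120 = 100

100


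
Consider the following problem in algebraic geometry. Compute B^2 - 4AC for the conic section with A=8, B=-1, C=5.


The discriminant of a conic Ax^2 + Bxy + Cy^2 + ... = 0 is B^2 - 4AC.
B^2 = (-1)^2 = 1
4AC = 4*8*5 = 160
Discriminant = 1 - 160 = -159

-159


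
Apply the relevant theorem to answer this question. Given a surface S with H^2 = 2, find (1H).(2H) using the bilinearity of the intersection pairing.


Using bilinearity of the intersection pairing on a surface S:
(aH).(bH) = ab * (H.H)
We have H^2 = 2.
D.E = (1H).(2H) = 1*2*2
= 2*2
= 4

4


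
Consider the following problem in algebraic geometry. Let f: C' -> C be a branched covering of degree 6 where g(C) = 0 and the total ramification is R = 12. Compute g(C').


Riemann-Hurwitz formula: 2g' - 2 = d(2g - 2) + R
Given: d = 6, g = 0, R = 12
2g' - 2 = 6*(2*0 - 2) + 12
2g' - 2 = 6*(-2) + 12
2g' - 2 = -12 + 12 = 0
2g' = 2
g' = 1

1


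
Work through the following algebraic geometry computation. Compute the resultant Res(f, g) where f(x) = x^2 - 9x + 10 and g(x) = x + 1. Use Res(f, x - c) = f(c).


For Res(f, x - c), we evaluate f at x = c.
f(-1) = (-1)^2 - 9*(-1) + 10
= 1 + 9 + 10
= 10 + 10 = 20
Res(f, g) = 20

20


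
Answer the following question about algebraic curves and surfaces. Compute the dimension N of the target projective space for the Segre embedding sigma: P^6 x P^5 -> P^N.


The Segre embedding maps P^m x P^n into P^N via
all products of coordinates from each factor.
N = (m+1)(n+1) - 1
N = (6+1)(5+1) - 1
N = 7*6 - 1
N = 42 - 1 = 41

41


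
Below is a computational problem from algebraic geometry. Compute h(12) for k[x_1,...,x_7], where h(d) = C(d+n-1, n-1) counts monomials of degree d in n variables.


The Hilbert function for the polynomial ring in 7 variables is:
h(d) = C(d+n-1, n-1)
h(12) = C(12+7-1, 7-1) = C(18, 6)
= 18! / (6! * 12!)
= 18564

18564


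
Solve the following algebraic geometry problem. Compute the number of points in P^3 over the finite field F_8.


P^3(F_8) has (q^(n+1) - 1)/(q - 1) points.
= 8^3 + 8^2 + 8^1 + 8^0
= 512 + 64 + 8 + 1
= 585

585


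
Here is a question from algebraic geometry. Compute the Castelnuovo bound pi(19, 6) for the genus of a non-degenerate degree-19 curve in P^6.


Castelnuovo's bound: write d - 1 = m(r-1) + epsilon with 0 <= epsilon < r-1.
d - 1 = 19 - 1 = 18
r - 1 = 6 - 1 = 5
18 = 3*5 + 3, so m = 3, epsilon = 3
pi(d, r) = m(m-1)(r-1)/2 + m*epsilon
= 3*2*5/2 + 3*3
= 30/2 + 9
= 15 + 9 = 24

24


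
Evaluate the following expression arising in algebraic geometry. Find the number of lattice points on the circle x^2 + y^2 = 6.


Systematically check integer values of x where x^2 <= 6.
For each valid x, check if 6 - x^2 is a perfect square.
Total integer solutions found: 0

0


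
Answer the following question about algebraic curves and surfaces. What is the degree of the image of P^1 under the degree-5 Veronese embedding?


The Veronese variety v_5(P^1) has degree d^r.
d^r = 5^1 = 5

5


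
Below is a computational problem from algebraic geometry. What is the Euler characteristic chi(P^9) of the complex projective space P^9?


The complex projective space P^9 has one cell in each even real dimension 0, 2, ..., 18.
The cohomology groups are H^{2k}(P^9) = Z for k = 0,...,9, and 0 otherwise.
Euler characteristic = sum of Betti numbers = 1 per even-dimensional cohomology group.
chi(P^9) = 9 + 1 = 10

10


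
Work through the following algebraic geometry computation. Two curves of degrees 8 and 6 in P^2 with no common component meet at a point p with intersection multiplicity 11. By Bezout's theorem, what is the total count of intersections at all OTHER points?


By Bezout's theorem, the total intersection number is d1 * d2.
Total = 8 * 6 = 48
Intersection multiplicity at p = 11
Remaining intersections = 48 - 11 = 37

37


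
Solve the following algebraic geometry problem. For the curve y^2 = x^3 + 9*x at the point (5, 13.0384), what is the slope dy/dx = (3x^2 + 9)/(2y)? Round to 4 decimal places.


Using implicit differentiation of y^2 = x^3 + 9*x:
2y * dy/dx = 3x^2 + 9
dy/dx = (3x^2 + 9)/(2y)
Numerator: 3*5^2 + 9 = 84
Denominator: 2*13.0384 = 26.0768
dy/dx = 84/26.0768 = 3.2213

3.2213


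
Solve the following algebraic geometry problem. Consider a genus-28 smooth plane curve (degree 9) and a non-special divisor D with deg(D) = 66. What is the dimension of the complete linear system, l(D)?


First, compute the genus of a smooth plane curve of degree 9:
g = (d-1)(d-2)/2 = (9-1)(9-2)/2 = 28
For a non-special divisor D (i.e., h^1(D) = 0), Riemann-Roch gives:
l(D) = deg(D) - g + 1
Since deg(D) = 66 >= 2g - 1 = 55, D is non-special.
l(D) = 66 - 28 + 1 = 39

39


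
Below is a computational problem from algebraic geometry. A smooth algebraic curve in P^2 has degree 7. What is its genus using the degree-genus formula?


Using the genus formula for smooth plane curves:
g = (d-1)(d-2)/2
g = (7-1)(7-2)/2
g = 6*5/2
g = 30/2 = 15

15


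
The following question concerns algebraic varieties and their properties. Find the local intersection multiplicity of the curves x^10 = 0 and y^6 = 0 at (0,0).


The intersection multiplicity of V(x^a) and V(y^b) at the origin is:
I(O; V(x^10), V(y^6)) = dim_k(k[x,y]/(x^10, y^6))
A basis for k[x,y]/(x^10, y^6) is the set of monomials x^i * y^j
where 0 <= i < 10 and 0 <= j < 6.
The number of such monomials is 10 * 6 = 60

60


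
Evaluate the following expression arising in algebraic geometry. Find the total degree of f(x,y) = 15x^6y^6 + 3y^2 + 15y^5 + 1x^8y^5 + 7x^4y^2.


Examine each term for its total degree (sum of exponents).
  Term '15x^6y^6' has total degree 6+6 = 12.
  Term '3y^2' has total degree 0+2 = 2.
  Term '15y^5' has total degree 0+5 = 5.
  Term '1x^8y^5' has total degree 8+5 = 13.
  Term '7x^4y^2' has total degree 4+2 = 6.
The maximum total degree among all terms is 13.

13


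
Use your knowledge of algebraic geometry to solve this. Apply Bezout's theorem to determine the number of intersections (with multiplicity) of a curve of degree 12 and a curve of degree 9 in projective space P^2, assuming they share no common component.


Bezout's theorem states the intersection count equals the product of degrees.
Intersection count = 12 * 9 = 108

108


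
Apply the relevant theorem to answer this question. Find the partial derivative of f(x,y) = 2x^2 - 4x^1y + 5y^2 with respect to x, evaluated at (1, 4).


df/dx = 2*2*x^1 + 1*(-4)*x^0*y
At (1,4): 2*2*1^1 + 1*(-4)*1^0*4
= 4 - 16
= -12

-12


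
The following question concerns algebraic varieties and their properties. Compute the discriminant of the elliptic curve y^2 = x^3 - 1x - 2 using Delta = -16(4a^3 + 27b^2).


Compute each component:
4a^3 = 4*(-1)^3 = 4*(-1) = -4
27b^2 = 27*(-2)^2 = 27*4 = 108
4a^3 + 27b^2 = -4 + 108 = 104
Delta = -16*104 = -1664

-1664


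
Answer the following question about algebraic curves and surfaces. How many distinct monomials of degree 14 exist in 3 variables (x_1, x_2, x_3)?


The number of degree-14 monomials in 3 variables is C(d+n-1, n-1).
= C(14+3-1, 3-1) = C(16, 2)
= 120

120


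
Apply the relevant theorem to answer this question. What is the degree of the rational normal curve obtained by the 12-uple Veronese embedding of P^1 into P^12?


The rational normal curve in P^12 is the image of P^1 under the 12-uple Veronese.
A general hyperplane in P^12 pulls back to a degree-12 form on P^1, which has 12 zeros,
so the curve meets a general hyperplane in 12 points. Degree = 12.

12


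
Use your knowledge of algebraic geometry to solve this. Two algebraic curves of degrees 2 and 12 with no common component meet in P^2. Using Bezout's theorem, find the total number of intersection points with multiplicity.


Bezout's theorem states the intersection count equals the product of degrees.
Intersection count = 2 * 12 = 24

24


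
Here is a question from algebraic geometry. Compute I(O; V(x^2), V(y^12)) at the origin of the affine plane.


The intersection multiplicity of V(x^a) and V(y^b) at the origin is:
I(O; V(x^2), V(y^12)) = dim_k(k[x,y]/(x^2, y^12))
A basis for k[x,y]/(x^2, y^12) is the set of monomials x^i * y^j
where 0 <= i < 2 and 0 <= j < 12.
The number of such monomials is 2 * 12 = 24

24


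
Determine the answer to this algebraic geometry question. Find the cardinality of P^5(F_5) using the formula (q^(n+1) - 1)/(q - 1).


P^5(F_5) has (q^(n+1) - 1)/(q - 1) points.
= 5^5 + 5^4 + 5^3 + 5^2 + 5^1 + 5^0
= 3125 + 625 + 125 + 25 + 5 + 1
= 3906

3906


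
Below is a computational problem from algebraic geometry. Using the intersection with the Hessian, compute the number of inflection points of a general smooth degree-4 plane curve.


For a general smooth plane curve C of degree d, the inflection points are
the intersection of C with its Hessian curve, which has degree 3(d-2).
By Bezout, the total intersection number is d * 3(d-2) = 4 * 6 = 24.
For a general curve every flex is ordinary, so each contributes
multiplicity 1 to C·Hess(C), and the number of distinct inflection
points is 3d(d-2).
Inflection points = 3*4*(4-2) = 3*4*2 = 24

24


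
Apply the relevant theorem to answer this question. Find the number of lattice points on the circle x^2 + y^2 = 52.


Systematically check integer values of x where x^2 <= 52.
For each valid x, check if 52 - x^2 is a perfect square.
x=4: 52 - 16 = 36, sqrt = 6 (valid)
x=6: 52 - 36 = 16, sqrt = 4 (valid)
Total integer solutions found: 8

8


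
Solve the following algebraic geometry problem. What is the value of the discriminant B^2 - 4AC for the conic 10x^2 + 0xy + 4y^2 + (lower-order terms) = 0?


The discriminant of a conic Ax^2 + Bxy + Cy^2 + ... = 0 is B^2 - 4AC.
B^2 = 0^2 = 0
4AC = 4*10*4 = 160
Discriminant = 0 - 160 = -160

-160


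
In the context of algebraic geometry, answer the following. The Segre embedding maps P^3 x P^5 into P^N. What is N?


The Segre embedding maps P^m x P^n into P^N via
all products of coordinates from each factor.
N = (m+1)(n+1) - 1
N = (3+1)(5+1) - 1
N = 4*6 - 1
N = 24 - 1 = 23

23


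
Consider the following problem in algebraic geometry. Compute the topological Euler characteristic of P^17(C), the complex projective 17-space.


The complex projective space P^17 has one cell in each even real dimension 0, 2, ..., 34.
The cohomology groups are H^{2k}(P^17) = Z for k = 0,...,17, and 0 otherwise.
Euler characteristic = sum of Betti numbers = 1 per even-dimensional cohomology group.
chi(P^17) = 17 + 1 = 18

18


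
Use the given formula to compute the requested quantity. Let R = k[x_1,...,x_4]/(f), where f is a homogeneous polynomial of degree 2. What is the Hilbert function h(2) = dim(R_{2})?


For R = k[x_1,...,x_n]/(f) with f homogeneous of degree e:
The Hilbert series is (1 - t^e)/(1 - t)^n.
So h(d) = C(d+n-1, n-1) - C(d-e+n-1, n-1) for d >= e.
With n=4, e=2, d=2:
C(2+4-1, 4-1) = C(5, 3) = 10
C(2-2+4-1, 4-1) = C(3, 3) = 1
h(2) = 10 - 1 = 9

9


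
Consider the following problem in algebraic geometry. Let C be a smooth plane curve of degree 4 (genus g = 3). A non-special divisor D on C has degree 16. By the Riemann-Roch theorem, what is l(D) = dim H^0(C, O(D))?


First, compute the genus of a smooth plane curve of degree 4:
g = (d-1)(d-2)/2 = (4-1)(4-2)/2 = 3
For a non-special divisor D (i.e., h^1(D) = 0), Riemann-Roch gives:
l(D) = deg(D) - g + 1
Since deg(D) = 16 >= 2g - 1 = 5, D is non-special.
l(D) = 16 - 3 + 1 = 14

14


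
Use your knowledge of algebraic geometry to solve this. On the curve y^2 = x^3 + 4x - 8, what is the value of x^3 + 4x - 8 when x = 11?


Compute x^3 + 4x - 8 at x = 11:
x^3 = 11^3 = 1331
4*x = 4*11 = 44
Sum: 1331 + 44 - 8 = 1367

1367


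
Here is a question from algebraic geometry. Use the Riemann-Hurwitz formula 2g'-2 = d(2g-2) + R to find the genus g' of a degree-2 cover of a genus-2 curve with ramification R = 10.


Riemann-Hurwitz formula: 2g' - 2 = d(2g - 2) + R
Given: d = 2, g = 2, R = 10
2g' - 2 = 2*(2*2 - 2) + 10
2g' - 2 = 2*2 + 10
2g' - 2 = 4 + 10 = 14
2g' = 16
g' = 8

8


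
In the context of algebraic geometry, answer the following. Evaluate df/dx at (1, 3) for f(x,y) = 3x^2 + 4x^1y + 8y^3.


df/dx = 2*3*x^1 + 1*4*x^0*y
At (1,3): 2*3*1^1 + 1*4*1^0*3
= 6 + 12
= 18

18


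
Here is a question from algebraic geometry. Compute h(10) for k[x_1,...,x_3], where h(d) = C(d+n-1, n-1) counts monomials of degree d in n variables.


The Hilbert function for the polynomial ring in 3 variables is:
h(d) = C(d+n-1, n-1)
h(10) = C(10+3-1, 3-1) = C(12, 2)
= 12! / (2! * 10!)
= 66

66


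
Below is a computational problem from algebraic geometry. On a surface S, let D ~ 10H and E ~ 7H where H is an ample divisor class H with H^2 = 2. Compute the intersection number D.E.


Using bilinearity of the intersection pairing on a surface S:
(aH).(bH) = ab * (H.H)
We have H^2 = 2.
D.E = (10H).(7H) = 10*7*2
= 70*2
= 140

140


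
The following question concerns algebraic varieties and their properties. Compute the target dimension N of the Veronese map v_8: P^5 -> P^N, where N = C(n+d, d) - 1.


The Veronese embedding v_d: P^n -> P^N maps each point to all
degree-d monomials in n+1 homogeneous coordinates.
N = C(n+d, d) - 1
N = C(5+8, 8) - 1
N = C(13, 8) - 1
C(13, 8) = 1287
N = 1287 - 1 = 1286

1286


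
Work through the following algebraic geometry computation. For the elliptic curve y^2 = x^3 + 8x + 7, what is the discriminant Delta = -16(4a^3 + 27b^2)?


Compute each component:
4a^3 = 4*8^3 = 4*512 = 2048
27b^2 = 27*7^2 = 27*49 = 1323
4a^3 + 27b^2 = 2048 + 1323 = 3371
Delta = -16*3371 = -53936

-53936
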